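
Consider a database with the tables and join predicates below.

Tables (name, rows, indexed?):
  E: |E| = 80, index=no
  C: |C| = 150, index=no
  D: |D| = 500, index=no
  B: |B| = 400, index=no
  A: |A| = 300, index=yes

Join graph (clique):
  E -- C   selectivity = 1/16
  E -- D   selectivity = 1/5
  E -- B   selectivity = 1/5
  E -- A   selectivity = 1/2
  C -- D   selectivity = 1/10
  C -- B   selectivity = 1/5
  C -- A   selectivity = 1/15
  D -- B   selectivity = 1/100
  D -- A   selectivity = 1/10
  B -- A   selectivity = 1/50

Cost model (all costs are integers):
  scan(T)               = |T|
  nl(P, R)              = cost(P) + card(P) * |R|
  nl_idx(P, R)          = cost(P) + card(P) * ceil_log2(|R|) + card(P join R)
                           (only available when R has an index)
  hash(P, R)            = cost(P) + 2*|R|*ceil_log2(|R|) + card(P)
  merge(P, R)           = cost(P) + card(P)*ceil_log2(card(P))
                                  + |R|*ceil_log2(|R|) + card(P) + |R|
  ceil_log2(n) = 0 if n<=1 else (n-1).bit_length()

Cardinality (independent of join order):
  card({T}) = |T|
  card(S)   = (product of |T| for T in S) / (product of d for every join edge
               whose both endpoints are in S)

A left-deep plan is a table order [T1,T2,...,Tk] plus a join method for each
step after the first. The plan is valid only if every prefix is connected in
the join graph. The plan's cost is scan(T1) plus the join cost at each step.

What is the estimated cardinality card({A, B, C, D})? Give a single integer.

Tables in S: A(300), B(400), C(150), D(500)
Edges inside S: C-D(d=10), C-B(d=5), C-A(d=15), D-B(d=100), D-A(d=10), B-A(d=50)
numerator = 300 * 400 * 150 * 500 = 9000000000
denominator = 10 * 5 * 15 * 100 * 10 * 50 = 37500000
card(S) = 9000000000 / 37500000 = 240

240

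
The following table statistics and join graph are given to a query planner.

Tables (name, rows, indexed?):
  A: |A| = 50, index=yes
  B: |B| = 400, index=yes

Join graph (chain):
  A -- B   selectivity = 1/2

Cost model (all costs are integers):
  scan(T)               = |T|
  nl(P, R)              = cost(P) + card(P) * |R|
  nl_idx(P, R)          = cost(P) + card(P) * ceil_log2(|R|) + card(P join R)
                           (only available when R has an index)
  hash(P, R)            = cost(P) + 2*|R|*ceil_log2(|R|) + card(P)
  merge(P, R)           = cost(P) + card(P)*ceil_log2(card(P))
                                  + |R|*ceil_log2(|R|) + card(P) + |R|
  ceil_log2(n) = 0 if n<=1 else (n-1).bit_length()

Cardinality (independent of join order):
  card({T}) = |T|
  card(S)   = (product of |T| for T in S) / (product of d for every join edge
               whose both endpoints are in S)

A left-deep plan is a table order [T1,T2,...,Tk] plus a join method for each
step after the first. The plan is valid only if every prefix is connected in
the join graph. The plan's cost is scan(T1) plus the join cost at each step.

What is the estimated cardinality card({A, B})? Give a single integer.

Tables in S: A(50), B(400)
Edges inside S: A-B(d=2)
numerator = 50 * 400 = 20000
denominator = 2 = 2
card(S) = 20000 / 2 = 10000

10000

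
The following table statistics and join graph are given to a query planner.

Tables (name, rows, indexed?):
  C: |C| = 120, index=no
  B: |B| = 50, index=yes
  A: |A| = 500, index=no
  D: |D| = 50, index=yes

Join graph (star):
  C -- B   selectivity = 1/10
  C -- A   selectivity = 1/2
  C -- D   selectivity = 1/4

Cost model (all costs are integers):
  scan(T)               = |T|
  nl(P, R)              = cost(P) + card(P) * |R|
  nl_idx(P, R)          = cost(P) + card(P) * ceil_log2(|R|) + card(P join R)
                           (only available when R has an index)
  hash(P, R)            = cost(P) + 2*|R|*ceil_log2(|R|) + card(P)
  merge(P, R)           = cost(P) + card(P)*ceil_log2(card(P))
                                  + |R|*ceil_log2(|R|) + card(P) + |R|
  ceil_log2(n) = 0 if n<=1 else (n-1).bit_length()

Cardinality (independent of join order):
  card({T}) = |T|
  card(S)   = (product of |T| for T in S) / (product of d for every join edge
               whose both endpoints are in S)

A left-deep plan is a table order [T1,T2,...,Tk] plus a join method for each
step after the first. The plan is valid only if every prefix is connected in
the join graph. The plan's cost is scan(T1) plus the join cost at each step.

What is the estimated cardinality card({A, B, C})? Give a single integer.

150000

Tables in S: A(500), B(50), C(120)
Edges inside S: C-B(d=10), C-A(d=2)
numerator = 500 * 50 * 120 = 3000000
denominator = 10 * 2 = 20
card(S) = 3000000 / 20 = 150000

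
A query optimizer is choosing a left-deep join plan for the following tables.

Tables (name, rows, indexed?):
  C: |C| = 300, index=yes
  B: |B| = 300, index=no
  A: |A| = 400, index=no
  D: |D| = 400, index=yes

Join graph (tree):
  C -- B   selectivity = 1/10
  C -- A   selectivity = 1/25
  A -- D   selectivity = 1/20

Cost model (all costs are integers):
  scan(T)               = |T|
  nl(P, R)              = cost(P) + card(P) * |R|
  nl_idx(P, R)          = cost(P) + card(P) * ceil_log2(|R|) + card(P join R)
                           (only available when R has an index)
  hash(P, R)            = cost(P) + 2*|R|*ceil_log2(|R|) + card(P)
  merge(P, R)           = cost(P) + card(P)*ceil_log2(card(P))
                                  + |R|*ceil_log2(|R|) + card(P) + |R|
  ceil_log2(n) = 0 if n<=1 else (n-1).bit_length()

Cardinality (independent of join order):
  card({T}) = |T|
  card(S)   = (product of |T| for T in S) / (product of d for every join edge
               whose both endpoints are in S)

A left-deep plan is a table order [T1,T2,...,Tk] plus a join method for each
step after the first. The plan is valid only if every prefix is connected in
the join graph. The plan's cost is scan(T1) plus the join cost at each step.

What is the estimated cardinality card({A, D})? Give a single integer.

8000

Tables in S: A(400), D(400)
Edges inside S: A-D(d=20)
numerator = 400 * 400 = 160000
denominator = 20 = 20
card(S) = 160000 / 20 = 8000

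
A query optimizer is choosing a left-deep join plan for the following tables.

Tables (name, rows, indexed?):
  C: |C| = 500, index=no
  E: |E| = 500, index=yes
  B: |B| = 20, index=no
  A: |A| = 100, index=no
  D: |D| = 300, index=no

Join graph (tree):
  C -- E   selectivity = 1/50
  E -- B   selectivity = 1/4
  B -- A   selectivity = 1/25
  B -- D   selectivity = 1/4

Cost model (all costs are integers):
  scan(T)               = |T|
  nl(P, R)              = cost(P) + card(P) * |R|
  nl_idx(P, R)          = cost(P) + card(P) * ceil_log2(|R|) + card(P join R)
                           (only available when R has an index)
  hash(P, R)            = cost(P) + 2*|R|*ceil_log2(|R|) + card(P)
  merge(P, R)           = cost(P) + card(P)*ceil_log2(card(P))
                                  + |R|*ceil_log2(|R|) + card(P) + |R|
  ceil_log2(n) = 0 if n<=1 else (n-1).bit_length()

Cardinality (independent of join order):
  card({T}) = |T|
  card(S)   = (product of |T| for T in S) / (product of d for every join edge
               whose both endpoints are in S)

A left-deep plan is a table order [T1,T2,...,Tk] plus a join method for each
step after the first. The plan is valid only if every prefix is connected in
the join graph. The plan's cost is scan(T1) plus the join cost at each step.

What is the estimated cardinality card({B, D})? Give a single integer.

Tables in S: B(20), D(300)
Edges inside S: B-D(d=4)
numerator = 20 * 300 = 6000
denominator = 4 = 4
card(S) = 6000 / 4 = 1500

1500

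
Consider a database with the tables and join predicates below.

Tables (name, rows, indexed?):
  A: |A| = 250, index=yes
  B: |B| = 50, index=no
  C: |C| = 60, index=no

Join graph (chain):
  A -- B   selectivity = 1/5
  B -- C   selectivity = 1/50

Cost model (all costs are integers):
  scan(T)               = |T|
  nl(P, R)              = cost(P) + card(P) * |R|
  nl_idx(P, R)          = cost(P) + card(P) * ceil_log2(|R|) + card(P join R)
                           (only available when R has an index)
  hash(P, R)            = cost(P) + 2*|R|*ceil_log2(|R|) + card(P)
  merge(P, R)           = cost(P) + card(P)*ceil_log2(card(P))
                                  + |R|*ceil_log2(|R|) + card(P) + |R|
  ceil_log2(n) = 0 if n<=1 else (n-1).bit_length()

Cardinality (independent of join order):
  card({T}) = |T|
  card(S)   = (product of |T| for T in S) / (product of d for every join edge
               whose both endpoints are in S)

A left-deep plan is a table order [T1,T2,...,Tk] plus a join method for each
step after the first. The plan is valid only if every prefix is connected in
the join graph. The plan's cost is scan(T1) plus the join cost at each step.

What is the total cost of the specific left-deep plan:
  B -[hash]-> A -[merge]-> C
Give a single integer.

step 1: scan B: cost=50, card=50
step 2: join A via hash
    card(P join A) = 50*250/(5) = 2500
    cost = 50 + 2*250*8 + 50 = 4100
step 3: join C via merge
    card(P join C) = 2500*60/(50) = 3000
    cost = 4100 + 2500*12 + 60*6 + 2500 + 60 = 37020

37020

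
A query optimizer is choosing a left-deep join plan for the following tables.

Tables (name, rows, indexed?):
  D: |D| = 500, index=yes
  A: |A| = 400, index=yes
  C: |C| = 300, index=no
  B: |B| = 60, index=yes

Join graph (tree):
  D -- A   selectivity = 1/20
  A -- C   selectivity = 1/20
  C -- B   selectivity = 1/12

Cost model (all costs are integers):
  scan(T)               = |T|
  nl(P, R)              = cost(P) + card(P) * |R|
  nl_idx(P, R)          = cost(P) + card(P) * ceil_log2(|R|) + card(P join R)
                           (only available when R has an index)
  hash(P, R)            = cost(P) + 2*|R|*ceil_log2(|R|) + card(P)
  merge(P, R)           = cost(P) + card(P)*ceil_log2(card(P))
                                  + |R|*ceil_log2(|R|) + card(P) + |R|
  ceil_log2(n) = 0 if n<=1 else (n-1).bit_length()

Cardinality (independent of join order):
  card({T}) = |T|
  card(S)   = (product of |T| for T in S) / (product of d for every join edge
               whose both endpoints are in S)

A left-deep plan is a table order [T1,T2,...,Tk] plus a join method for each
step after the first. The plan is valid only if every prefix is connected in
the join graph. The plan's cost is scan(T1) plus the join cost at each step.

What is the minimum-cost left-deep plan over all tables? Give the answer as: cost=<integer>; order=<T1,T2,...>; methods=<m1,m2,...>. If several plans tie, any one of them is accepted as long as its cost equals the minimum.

cost=49020; order=C,B,A,D; methods=hash,hash,hash

Selinger DP (subsets sized 1..n):
  {D}: scan cost=500, card=500
  {A}: scan cost=400, card=400
  {C}: scan cost=300, card=300
  {B}: scan cost=60, card=60
  {AD}: card=10000; try (A,hash)→8200, (D,merge)→9400, (A,merge)→9500, (D,hash)→9800, (D,nl_idx)→14000, (A,nl_idx)→15000 …(+2); best=8200 via (A,hash)
  {AC}: card=6000; try (C,hash)→6200, (A,merge)→7300, (C,merge)→7400, (A,hash)→7800, (A,nl_idx)→9000, (A,nl)→120300 …(+1); best=6200 via (C,hash)
  {BC}: card=1500; try (B,hash)→1320, (C,merge)→3480, (B,nl_idx)→3600, (B,merge)→3720, (C,hash)→5520, (C,nl)→18060 …(+1); best=1320 via (B,hash)
  {ACD}: card=150000; try (D,hash)→21200, (C,hash)→23600, (D,merge)→95200, (C,merge)→161200, (D,nl_idx)→210200, (D,nl)→3006200 …(+1); best=21200 via (D,hash)
  {ABC}: card=30000; try (A,hash)→10020, (B,hash)→12920, (A,merge)→23320, (A,nl_idx)→44820, (B,nl_idx)→72200, (B,merge)→90620 …(+2); best=10020 via (A,hash)
  {ABCD}: card=750000; try (D,hash)→49020, (B,hash)→171920, (D,merge)→495020, (D,nl_idx)→1030020, (B,nl_idx)→1671200, (B,merge)→2871620 …(+2); best=49020 via (D,hash)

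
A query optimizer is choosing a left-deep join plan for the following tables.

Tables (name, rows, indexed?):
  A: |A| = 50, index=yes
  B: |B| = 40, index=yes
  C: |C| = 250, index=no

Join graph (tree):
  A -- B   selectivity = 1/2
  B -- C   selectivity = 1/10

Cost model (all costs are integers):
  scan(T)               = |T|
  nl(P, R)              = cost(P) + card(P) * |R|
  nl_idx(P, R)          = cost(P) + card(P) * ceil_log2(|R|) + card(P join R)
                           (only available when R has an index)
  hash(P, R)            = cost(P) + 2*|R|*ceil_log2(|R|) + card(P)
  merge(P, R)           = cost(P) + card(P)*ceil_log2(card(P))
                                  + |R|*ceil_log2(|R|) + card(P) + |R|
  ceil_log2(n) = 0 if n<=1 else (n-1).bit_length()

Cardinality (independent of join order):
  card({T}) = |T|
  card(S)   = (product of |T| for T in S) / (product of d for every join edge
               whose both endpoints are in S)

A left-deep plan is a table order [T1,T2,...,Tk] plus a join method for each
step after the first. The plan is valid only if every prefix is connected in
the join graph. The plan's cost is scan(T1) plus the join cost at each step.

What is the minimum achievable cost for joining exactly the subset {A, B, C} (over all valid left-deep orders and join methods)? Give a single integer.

Selinger DP over subsets of {A,B,C}:
  {A}: scan cost=50, card=50
  {B}: scan cost=40, card=40
  {C}: scan cost=250, card=250
  {AB}: card=1000; try (B,hash)→580, (A,merge)→670, (B,merge)→680, (A,hash)→680, (A,nl_idx)→1280, (B,nl_idx)→1350 …(+2); best=580 via (B,hash)
  {BC}: card=1000; try (B,hash)→980, (C,merge)→2570, (B,nl_idx)→2750, (B,merge)→2780, (C,hash)→4080, (C,nl)→10040 …(+1); best=980 via (B,hash)
  {ABC}: card=25000; try (A,hash)→2580, (C,hash)→5580, (A,merge)→12330, (C,merge)→13830, (A,nl_idx)→31980, (A,nl)→50980 …(+1); best=2580 via (A,hash)

2580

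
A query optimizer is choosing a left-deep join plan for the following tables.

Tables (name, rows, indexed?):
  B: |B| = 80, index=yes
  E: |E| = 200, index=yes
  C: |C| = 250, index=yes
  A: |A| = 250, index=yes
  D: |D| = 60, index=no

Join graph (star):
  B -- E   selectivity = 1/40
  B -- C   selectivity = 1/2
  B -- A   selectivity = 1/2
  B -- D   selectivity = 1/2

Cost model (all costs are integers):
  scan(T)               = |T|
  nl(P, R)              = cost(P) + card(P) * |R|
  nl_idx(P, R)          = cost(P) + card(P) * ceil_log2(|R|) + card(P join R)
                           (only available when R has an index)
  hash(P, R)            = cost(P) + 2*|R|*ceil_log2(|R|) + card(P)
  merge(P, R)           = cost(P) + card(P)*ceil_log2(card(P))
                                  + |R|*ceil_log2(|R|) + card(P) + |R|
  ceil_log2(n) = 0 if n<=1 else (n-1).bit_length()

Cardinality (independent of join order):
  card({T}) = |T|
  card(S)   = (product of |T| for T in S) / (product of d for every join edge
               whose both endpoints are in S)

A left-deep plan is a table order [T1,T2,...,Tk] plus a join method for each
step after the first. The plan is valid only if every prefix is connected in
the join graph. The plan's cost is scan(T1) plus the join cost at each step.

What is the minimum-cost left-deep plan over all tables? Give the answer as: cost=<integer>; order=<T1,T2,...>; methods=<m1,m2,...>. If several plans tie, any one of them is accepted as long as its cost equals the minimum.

Selinger DP (subsets sized 1..n):
  {B}: scan cost=80, card=80
  {E}: scan cost=200, card=200
  {C}: scan cost=250, card=250
  {A}: scan cost=250, card=250
  {D}: scan cost=60, card=60
  {BE}: card=400; try (E,nl_idx)→1120, (B,hash)→1520, (B,nl_idx)→2000, (E,merge)→2520, (B,merge)→2640, (E,hash)→3360 …(+2); best=1120 via (E,nl_idx)
  {BC}: card=10000; try (B,hash)→1620, (C,merge)→2970, (B,merge)→3140, (C,hash)→4160, (C,nl_idx)→10720, (B,nl_idx)→12000 …(+2); best=1620 via (B,hash)
  {AB}: card=10000; try (B,hash)→1620, (A,merge)→2970, (B,merge)→3140, (A,hash)→4160, (A,nl_idx)→10720, (B,nl_idx)→12000 …(+2); best=1620 via (B,hash)
  {BD}: card=2400; try (D,hash)→880, (B,merge)→1120, (D,merge)→1140, (B,hash)→1240, (B,nl_idx)→2880, (B,nl)→4860 …(+1); best=880 via (D,hash)
  {BCE}: card=50000; try (C,hash)→5520, (C,merge)→7370, (E,hash)→14820, (C,nl_idx)→54320, (C,nl)→101120, (E,nl_idx)→131620 …(+2); best=5520 via (C,hash)
  {ABE}: card=50000; try (A,hash)→5520, (A,merge)→7370, (E,hash)→14820, (A,nl_idx)→54320, (A,nl)→101120, (E,nl_idx)→131620 …(+2); best=5520 via (A,hash)
  {BDE}: card=12000; try (D,hash)→2240, (D,merge)→5540, (E,hash)→6480, (D,nl)→25120, (E,nl_idx)→32080, (E,merge)→33880 …(+1); best=2240 via (D,hash)
  {ABC}: card=1250000; try (C,hash)→15620, (A,hash)→15620, (C,merge)→153870, (A,merge)→153870, (C,nl_idx)→1331620, (A,nl_idx)→1331620 …(+2); best=15620 via (C,hash)
  {BCD}: card=300000; try (C,hash)→7280, (D,hash)→12340, (C,merge)→34330, (D,merge)→152040, (C,nl_idx)→320080, (C,nl)→600880 …(+1); best=7280 via (C,hash)
  {ABD}: card=300000; try (A,hash)→7280, (D,hash)→12340, (A,merge)→34330, (D,merge)→152040, (A,nl_idx)→320080, (A,nl)→600880 …(+1); best=7280 via (A,hash)
  {ABCE}: card=6250000; try (C,hash)→59520, (A,hash)→59520, (C,merge)→857770, (A,merge)→857770, (E,hash)→1268820, (C,nl_idx)→6655520 …(+6); best=59520 via (C,hash)
  {BCDE}: card=1500000; try (C,hash)→18240, (D,hash)→56240, (C,merge)→184490, (E,hash)→310480, (D,merge)→855940, (C,nl_idx)→1598240 …(+5); best=18240 via (C,hash)
  {ABDE}: card=1500000; try (A,hash)→18240, (D,hash)→56240, (A,merge)→184490, (E,hash)→310480, (D,merge)→855940, (A,nl_idx)→1598240 …(+5); best=18240 via (A,hash)
  {ABCD}: card=37500000; try (C,hash)→311280, (A,hash)→311280, (D,hash)→1266340, (C,merge)→6009530, (A,merge)→6009530, (D,merge)→27516040 …(+5); best=311280 via (C,hash)
  {ABCDE}: card=187500000; try (C,hash)→1522240, (A,hash)→1522240, (D,hash)→6310240, (C,merge)→33020490, (A,merge)→33020490, (E,hash)→37814480 …(+9); best=1522240 via (C,hash)

cost=1522240; order=B,E,D,A,C; methods=nl_idx,hash,hash,hash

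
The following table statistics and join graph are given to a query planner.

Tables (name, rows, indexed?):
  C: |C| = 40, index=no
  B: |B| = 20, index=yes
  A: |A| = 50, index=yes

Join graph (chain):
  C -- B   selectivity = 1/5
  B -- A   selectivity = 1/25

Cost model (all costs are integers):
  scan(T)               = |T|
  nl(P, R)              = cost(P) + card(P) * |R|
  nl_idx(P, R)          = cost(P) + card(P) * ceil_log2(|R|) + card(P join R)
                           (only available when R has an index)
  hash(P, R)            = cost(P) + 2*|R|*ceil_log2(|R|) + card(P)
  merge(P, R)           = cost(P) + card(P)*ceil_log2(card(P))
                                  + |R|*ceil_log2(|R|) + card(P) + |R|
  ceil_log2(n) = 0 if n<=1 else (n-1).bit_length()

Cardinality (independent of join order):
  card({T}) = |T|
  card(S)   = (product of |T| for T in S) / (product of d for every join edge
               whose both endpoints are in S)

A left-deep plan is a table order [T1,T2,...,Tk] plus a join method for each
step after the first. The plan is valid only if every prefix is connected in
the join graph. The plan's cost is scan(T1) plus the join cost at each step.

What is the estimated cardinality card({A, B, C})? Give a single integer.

Tables in S: A(50), B(20), C(40)
Edges inside S: C-B(d=5), B-A(d=25)
numerator = 50 * 20 * 40 = 40000
denominator = 5 * 25 = 125
card(S) = 40000 / 125 = 320

320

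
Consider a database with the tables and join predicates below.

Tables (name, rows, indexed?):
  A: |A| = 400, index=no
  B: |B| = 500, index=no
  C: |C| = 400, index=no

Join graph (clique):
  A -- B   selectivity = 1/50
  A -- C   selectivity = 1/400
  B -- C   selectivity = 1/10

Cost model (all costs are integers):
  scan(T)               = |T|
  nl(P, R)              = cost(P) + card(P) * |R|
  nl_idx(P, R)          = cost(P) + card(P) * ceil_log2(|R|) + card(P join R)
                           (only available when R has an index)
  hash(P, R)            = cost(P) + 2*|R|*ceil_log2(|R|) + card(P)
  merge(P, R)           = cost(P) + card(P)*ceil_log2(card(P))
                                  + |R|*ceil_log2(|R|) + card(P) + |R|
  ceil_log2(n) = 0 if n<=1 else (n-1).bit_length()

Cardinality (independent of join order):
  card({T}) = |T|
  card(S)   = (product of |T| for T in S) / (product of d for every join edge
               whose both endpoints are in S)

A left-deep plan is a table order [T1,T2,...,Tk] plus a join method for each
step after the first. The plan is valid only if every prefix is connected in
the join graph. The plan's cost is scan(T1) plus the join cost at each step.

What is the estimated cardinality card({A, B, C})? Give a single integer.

400

Tables in S: A(400), B(500), C(400)
Edges inside S: A-B(d=50), A-C(d=400), B-C(d=10)
numerator = 400 * 500 * 400 = 80000000
denominator = 50 * 400 * 10 = 200000
card(S) = 80000000 / 200000 = 400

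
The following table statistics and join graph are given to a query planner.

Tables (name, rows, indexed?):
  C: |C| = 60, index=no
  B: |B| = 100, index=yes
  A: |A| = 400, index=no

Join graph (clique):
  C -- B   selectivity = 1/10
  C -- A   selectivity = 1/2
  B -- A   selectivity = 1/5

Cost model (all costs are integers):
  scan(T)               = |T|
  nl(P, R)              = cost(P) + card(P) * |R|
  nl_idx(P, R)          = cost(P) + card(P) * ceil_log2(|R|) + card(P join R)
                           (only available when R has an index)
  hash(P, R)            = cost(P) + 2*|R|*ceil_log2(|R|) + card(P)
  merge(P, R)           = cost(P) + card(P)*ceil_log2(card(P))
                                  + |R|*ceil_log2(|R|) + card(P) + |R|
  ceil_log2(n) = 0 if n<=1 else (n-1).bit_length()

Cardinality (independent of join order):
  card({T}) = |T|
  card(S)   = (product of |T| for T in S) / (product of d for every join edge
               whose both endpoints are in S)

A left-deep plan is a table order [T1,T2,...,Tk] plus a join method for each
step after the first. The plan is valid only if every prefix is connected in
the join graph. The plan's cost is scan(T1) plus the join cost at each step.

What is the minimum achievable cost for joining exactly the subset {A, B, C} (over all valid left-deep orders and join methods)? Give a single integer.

8720

Selinger DP over subsets of {A,B,C}:
  {C}: scan cost=60, card=60
  {B}: scan cost=100, card=100
  {A}: scan cost=400, card=400
  {BC}: card=600; try (C,hash)→920, (B,nl_idx)→1080, (B,merge)→1280, (C,merge)→1320, (B,hash)→1520, (B,nl)→6060 …(+1); best=920 via (C,hash)
  {AC}: card=12000; try (C,hash)→1520, (A,merge)→4480, (C,merge)→4820, (A,hash)→7320, (A,nl)→24060, (C,nl)→24400; best=1520 via (C,hash)
  {AB}: card=8000; try (B,hash)→2200, (A,merge)→4900, (B,merge)→5200, (A,hash)→7400, (B,nl_idx)→11200, (A,nl)→40100 …(+1); best=2200 via (B,hash)
  {ABC}: card=24000; try (A,hash)→8720, (C,hash)→10920, (A,merge)→11520, (B,hash)→14920, (B,nl_idx)→109520, (C,merge)→114620 …(+4); best=8720 via (A,hash)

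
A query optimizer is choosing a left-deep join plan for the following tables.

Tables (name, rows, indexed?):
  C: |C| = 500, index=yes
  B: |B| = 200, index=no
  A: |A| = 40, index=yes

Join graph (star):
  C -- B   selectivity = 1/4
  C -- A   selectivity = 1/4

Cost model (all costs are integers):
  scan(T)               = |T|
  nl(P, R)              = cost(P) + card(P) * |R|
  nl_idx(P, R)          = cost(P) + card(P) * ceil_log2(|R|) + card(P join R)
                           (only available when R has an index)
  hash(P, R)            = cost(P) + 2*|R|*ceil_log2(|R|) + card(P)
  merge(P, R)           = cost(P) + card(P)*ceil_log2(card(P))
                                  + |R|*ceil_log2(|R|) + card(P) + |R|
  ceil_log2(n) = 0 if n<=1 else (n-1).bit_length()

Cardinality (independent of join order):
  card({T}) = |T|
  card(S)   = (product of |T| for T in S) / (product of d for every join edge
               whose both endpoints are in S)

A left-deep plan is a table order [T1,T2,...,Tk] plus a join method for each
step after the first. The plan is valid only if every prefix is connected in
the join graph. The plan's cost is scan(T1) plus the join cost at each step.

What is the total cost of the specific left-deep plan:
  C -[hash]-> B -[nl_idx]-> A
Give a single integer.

404200

step 1: scan C: cost=500, card=500
step 2: join B via hash
    card(P join B) = 500*200/(4) = 25000
    cost = 500 + 2*200*8 + 500 = 4200
step 3: join A via nl_idx
    card(P join A) = 25000*40/(4) = 250000
    cost = 4200 + 25000*6 + 250000 = 404200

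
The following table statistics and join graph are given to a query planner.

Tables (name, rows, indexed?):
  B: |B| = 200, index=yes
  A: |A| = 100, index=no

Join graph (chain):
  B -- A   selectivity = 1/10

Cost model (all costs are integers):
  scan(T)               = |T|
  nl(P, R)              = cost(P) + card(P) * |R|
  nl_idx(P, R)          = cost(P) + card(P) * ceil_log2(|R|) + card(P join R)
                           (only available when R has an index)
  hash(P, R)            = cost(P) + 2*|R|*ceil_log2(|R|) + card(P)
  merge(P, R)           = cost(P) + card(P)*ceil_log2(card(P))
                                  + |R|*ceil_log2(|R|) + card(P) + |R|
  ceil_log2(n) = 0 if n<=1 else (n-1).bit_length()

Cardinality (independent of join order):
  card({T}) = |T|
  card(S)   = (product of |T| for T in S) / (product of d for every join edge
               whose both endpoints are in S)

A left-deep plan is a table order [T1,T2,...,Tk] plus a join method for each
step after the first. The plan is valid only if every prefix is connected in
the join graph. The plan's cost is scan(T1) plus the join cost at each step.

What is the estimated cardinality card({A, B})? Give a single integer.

Tables in S: A(100), B(200)
Edges inside S: B-A(d=10)
numerator = 100 * 200 = 20000
denominator = 10 = 10
card(S) = 20000 / 10 = 2000

2000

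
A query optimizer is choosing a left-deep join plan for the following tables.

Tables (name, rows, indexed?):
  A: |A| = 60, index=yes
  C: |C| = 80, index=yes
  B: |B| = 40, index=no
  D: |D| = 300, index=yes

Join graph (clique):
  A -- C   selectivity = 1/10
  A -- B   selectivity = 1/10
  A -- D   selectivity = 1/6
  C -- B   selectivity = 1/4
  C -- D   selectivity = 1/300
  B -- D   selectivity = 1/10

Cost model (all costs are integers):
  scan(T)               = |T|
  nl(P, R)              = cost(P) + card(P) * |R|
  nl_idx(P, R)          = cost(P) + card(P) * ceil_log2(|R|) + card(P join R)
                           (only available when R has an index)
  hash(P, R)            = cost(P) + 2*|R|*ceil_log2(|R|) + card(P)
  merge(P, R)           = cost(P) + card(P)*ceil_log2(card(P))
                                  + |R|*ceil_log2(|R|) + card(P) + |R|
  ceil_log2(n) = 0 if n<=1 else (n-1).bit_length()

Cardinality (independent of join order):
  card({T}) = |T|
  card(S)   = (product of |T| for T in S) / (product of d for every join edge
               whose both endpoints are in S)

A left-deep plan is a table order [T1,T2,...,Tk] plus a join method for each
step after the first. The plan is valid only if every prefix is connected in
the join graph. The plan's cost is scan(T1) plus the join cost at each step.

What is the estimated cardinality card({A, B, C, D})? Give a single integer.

8

Tables in S: A(60), B(40), C(80), D(300)
Edges inside S: A-C(d=10), A-B(d=10), A-D(d=6), C-B(d=4), C-D(d=300), B-D(d=10)
numerator = 60 * 40 * 80 * 300 = 57600000
denominator = 10 * 10 * 6 * 4 * 300 * 10 = 7200000
card(S) = 57600000 / 7200000 = 8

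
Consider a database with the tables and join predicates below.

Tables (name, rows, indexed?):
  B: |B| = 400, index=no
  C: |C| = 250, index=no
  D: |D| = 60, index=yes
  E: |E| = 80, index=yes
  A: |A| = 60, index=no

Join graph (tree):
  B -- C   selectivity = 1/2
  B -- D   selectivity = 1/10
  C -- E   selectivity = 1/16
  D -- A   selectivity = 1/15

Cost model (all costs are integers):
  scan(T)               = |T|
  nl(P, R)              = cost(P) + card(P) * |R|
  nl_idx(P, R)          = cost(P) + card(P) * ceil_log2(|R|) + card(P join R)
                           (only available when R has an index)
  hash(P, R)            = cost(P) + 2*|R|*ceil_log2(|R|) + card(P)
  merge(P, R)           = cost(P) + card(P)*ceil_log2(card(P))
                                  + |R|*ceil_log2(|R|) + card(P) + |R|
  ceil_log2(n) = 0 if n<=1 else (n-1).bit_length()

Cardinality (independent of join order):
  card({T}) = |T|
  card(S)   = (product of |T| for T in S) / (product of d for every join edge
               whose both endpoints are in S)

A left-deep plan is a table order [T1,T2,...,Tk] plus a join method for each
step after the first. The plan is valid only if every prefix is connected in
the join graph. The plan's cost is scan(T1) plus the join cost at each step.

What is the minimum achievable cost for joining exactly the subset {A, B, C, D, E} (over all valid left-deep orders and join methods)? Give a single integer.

Selinger DP over subsets of {A,B,C,D,E}:
  {B}: scan cost=400, card=400
  {C}: scan cost=250, card=250
  {D}: scan cost=60, card=60
  {E}: scan cost=80, card=80
  {A}: scan cost=60, card=60
  {BC}: card=50000; try (C,hash)→4800, (B,merge)→6500, (C,merge)→6650, (B,hash)→7700, (B,nl)→100250, (C,nl)→100400; best=4800 via (C,hash)
  {BD}: card=2400; try (D,hash)→1520, (B,merge)→4480, (D,merge)→4820, (D,nl_idx)→5200, (B,hash)→7320, (B,nl)→24060 …(+1); best=1520 via (D,hash)
  {CE}: card=1250; try (E,hash)→1620, (C,merge)→2970, (E,merge)→3140, (E,nl_idx)→3250, (C,hash)→4160, (C,nl)→20080 …(+1); best=1620 via (E,hash)
  {AD}: card=240; try (D,nl_idx)→660, (D,hash)→840, (A,hash)→840, (D,merge)→900, (A,merge)→900, (D,nl)→3660 …(+1); best=660 via (D,nl_idx)
  {BCD}: card=300000; try (C,hash)→7920, (C,merge)→34970, (D,hash)→55520, (C,nl)→601520, (D,nl_idx)→604800, (D,merge)→855220 …(+1); best=7920 via (C,hash)
  {BCE}: card=250000; try (B,hash)→10070, (B,merge)→20620, (E,hash)→55920, (B,nl)→501620, (E,nl_idx)→604800, (E,merge)→855440 …(+1); best=10070 via (B,hash)
  {ABD}: card=9600; try (A,hash)→4640, (B,merge)→6820, (B,hash)→8100, (A,merge)→33140, (B,nl)→96660, (A,nl)→145520; best=4640 via (A,hash)
  {BCDE}: card=1500000; try (D,hash)→260790, (E,hash)→309040, (D,nl_idx)→3010070, (E,nl_idx)→3607920, (D,merge)→4760490, (E,merge)→6008560 …(+2); best=260790 via (D,hash)
  {ABCD}: card=1200000; try (C,hash)→18240, (C,merge)→150890, (A,hash)→308640, (C,nl)→2404640, (A,merge)→6008340, (A,nl)→18007920; best=18240 via (C,hash)
  {ABCDE}: card=6000000; try (E,hash)→1219360, (A,hash)→1761510, (E,nl_idx)→14418240, (E,merge)→26418880, (A,merge)→33261210, (A,nl)→90260790 …(+1); best=1219360 via (E,hash)

1219360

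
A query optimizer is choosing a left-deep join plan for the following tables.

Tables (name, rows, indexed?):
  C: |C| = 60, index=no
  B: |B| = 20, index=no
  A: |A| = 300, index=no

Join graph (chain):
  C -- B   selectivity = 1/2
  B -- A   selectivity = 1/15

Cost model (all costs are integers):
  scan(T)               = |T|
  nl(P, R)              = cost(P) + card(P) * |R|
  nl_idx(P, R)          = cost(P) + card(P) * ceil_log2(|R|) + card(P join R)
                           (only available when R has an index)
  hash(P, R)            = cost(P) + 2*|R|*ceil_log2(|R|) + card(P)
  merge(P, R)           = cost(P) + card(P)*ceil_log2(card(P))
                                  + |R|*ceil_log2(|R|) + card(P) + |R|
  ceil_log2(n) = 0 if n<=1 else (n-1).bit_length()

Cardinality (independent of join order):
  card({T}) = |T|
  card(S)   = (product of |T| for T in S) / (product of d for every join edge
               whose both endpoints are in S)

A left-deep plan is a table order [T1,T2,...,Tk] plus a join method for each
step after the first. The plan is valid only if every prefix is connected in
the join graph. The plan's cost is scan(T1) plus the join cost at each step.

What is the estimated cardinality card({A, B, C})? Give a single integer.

Tables in S: A(300), B(20), C(60)
Edges inside S: C-B(d=2), B-A(d=15)
numerator = 300 * 20 * 60 = 360000
denominator = 2 * 15 = 30
card(S) = 360000 / 30 = 12000

12000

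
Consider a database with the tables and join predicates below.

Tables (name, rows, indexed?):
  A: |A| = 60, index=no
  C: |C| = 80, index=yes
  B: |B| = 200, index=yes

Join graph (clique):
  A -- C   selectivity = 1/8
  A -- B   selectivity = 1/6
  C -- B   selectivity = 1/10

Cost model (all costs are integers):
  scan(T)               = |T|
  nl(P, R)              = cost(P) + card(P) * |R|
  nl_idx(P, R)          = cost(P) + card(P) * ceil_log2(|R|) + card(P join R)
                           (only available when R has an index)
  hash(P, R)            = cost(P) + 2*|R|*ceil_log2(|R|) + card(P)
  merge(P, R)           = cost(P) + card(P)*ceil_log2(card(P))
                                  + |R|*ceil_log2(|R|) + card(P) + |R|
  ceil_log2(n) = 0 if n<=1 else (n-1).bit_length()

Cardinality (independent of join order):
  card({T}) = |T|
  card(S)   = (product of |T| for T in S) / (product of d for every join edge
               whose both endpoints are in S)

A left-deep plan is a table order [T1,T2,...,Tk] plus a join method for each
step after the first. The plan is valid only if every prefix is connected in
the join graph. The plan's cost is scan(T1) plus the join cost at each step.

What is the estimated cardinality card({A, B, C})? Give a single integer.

Tables in S: A(60), B(200), C(80)
Edges inside S: A-C(d=8), A-B(d=6), C-B(d=10)
numerator = 60 * 200 * 80 = 960000
denominator = 8 * 6 * 10 = 480
card(S) = 960000 / 480 = 2000

2000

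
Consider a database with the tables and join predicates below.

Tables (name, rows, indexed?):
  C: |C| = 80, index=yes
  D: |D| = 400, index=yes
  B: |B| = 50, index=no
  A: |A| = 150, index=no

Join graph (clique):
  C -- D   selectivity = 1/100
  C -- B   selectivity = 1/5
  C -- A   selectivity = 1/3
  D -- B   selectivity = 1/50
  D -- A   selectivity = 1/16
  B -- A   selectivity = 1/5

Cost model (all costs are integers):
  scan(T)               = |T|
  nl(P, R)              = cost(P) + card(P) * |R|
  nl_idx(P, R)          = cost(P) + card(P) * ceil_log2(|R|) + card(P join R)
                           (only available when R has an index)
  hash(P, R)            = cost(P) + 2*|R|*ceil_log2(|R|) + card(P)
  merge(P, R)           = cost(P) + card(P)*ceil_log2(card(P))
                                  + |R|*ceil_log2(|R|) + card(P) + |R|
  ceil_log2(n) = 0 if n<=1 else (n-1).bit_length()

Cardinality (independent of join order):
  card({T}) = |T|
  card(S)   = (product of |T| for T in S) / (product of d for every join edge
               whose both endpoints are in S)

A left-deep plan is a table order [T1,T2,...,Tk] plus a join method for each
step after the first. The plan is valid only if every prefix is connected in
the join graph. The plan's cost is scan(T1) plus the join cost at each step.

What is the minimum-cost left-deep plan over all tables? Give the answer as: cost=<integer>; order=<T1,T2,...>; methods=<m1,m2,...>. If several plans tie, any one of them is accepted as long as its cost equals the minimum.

cost=3838; order=C,D,B,A; methods=nl_idx,hash,merge

Selinger DP (subsets sized 1..n):
  {C}: scan cost=80, card=80
  {D}: scan cost=400, card=400
  {B}: scan cost=50, card=50
  {A}: scan cost=150, card=150
  {CD}: card=320; try (D,nl_idx)→1120, (C,hash)→1920, (C,nl_idx)→3520, (D,merge)→4720, (C,merge)→5040, (D,hash)→7360 …(+2); best=1120 via (D,nl_idx)
  {BC}: card=800; try (B,hash)→760, (C,merge)→1040, (B,merge)→1070, (C,nl_idx)→1200, (C,hash)→1220, (C,nl)→4050 …(+1); best=760 via (B,hash)
  {AC}: card=4000; try (C,hash)→1420, (A,merge)→2070, (C,merge)→2140, (A,hash)→2560, (C,nl_idx)→5200, (A,nl)→12080 …(+1); best=1420 via (C,hash)
  {BD}: card=400; try (D,nl_idx)→900, (B,hash)→1400, (D,merge)→4400, (B,merge)→4750, (D,hash)→7300, (D,nl)→20050 …(+1); best=900 via (D,nl_idx)
  {AD}: card=3750; try (A,hash)→3200, (D,nl_idx)→5250, (D,merge)→5500, (A,merge)→5750, (D,hash)→7500, (D,nl)→60150 …(+1); best=3200 via (A,hash)
  {AB}: card=1500; try (B,hash)→900, (A,merge)→1750, (B,merge)→1850, (A,hash)→2500, (A,nl)→7550, (B,nl)→7650; best=900 via (B,hash)
  {BCD}: card=64; try (B,hash)→2040, (C,hash)→2420, (C,nl_idx)→3764, (B,merge)→4670, (C,merge)→5540, (D,nl_idx)→8024 …(+5); best=2040 via (B,hash)
  {ACD}: card=1000; try (A,hash)→3840, (A,merge)→5670, (C,hash)→8070, (D,hash)→12620, (C,nl_idx)→30450, (D,nl_idx)→38420 …(+5); best=3840 via (A,hash)
  {ABC}: card=8000; try (C,hash)→3520, (A,hash)→3960, (B,hash)→6020, (A,merge)→10910, (C,nl_idx)→19400, (C,merge)→19540 …(+4); best=3520 via (C,hash)
  {ABD}: card=750; try (A,hash)→3700, (A,merge)→6250, (B,hash)→7550, (D,hash)→9600, (D,nl_idx)→15150, (D,merge)→22900 …(+4); best=3700 via (A,hash)
  {ABCD}: card=40; try (A,merge)→3838, (A,hash)→4504, (B,hash)→5440, (C,hash)→5570, (C,nl_idx)→8990, (A,nl)→11640 …(+8); best=3838 via (A,merge)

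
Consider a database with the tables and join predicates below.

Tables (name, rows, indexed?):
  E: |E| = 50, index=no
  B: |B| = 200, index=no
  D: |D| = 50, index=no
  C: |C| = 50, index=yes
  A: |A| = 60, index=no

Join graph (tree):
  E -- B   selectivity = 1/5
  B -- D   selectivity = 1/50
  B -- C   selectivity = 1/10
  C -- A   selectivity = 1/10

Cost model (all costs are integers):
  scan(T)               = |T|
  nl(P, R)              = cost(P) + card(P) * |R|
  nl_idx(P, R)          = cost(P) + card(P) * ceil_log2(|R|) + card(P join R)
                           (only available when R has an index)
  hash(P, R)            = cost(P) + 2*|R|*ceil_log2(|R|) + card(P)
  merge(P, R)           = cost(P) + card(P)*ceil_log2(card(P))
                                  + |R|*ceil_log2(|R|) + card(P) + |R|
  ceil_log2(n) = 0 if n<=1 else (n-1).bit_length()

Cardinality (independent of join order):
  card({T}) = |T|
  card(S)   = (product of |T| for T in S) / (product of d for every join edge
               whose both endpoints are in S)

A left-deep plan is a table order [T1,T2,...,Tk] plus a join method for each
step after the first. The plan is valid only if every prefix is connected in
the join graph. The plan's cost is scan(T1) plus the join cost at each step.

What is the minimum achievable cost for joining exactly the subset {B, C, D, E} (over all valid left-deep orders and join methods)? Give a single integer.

Selinger DP over subsets of {B,C,D,E}:
  {E}: scan cost=50, card=50
  {B}: scan cost=200, card=200
  {D}: scan cost=50, card=50
  {C}: scan cost=50, card=50
  {BE}: card=2000; try (E,hash)→1000, (B,merge)→2200, (E,merge)→2350, (B,hash)→3300, (B,nl)→10050, (E,nl)→10200; best=1000 via (E,hash)
  {BD}: card=200; try (D,hash)→1000, (B,merge)→2200, (D,merge)→2350, (B,hash)→3300, (B,nl)→10050, (D,nl)→10200; best=1000 via (D,hash)
  {BC}: card=1000; try (C,hash)→1000, (B,merge)→2200, (C,merge)→2350, (C,nl_idx)→2400, (B,hash)→3300, (B,nl)→10050 …(+1); best=1000 via (C,hash)
  {BDE}: card=2000; try (E,hash)→1800, (E,merge)→3150, (D,hash)→3600, (E,nl)→11000, (D,merge)→25350, (D,nl)→101000; best=1800 via (E,hash)
  {BCE}: card=10000; try (E,hash)→2600, (C,hash)→3600, (E,merge)→12350, (C,nl_idx)→23000, (C,merge)→25350, (E,nl)→51000 …(+1); best=2600 via (E,hash)
  {BCD}: card=1000; try (C,hash)→1800, (D,hash)→2600, (C,merge)→3150, (C,nl_idx)→3200, (C,nl)→11000, (D,merge)→12350 …(+1); best=1800 via (C,hash)
  {BCDE}: card=10000; try (E,hash)→3400, (C,hash)→4400, (E,merge)→13150, (D,hash)→13200, (C,nl_idx)→23800, (C,merge)→26150 …(+4); best=3400 via (E,hash)

3400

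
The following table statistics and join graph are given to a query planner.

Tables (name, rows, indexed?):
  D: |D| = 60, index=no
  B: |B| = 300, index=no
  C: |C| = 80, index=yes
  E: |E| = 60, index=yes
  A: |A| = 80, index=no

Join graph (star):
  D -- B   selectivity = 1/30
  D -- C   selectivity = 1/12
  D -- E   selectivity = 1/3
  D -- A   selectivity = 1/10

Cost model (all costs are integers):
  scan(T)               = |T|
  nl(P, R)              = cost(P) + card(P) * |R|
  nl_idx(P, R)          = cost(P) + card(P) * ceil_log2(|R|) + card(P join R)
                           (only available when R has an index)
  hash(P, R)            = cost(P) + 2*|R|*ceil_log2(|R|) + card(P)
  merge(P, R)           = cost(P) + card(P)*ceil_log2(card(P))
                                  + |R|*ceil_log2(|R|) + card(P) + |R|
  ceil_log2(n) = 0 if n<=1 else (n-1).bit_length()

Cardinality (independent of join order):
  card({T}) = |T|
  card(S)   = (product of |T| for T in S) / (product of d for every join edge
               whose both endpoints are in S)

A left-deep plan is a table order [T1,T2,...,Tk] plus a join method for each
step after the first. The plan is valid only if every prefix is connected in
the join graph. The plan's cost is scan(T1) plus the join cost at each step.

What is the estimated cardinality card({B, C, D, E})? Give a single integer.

80000

Tables in S: B(300), C(80), D(60), E(60)
Edges inside S: D-B(d=30), D-C(d=12), D-E(d=3)
numerator = 300 * 80 * 60 * 60 = 86400000
denominator = 30 * 12 * 3 = 1080
card(S) = 86400000 / 1080 = 80000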